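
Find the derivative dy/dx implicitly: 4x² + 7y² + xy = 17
Take d/dx of both sides. Since y is implicitly a function of x, the chain rule attaches a y' = dy/dx factor whenever we differentiate through y.

Set F(x, y) = (left side) − (right side), so the curve is F = 0. Differentiating each term of F:
  d/dx[4x^2] = 8x
  d/dx[xy] = x·y' + y
  d/dx[7y^2] = 14y·y'
  d/dx[-17] = 0

Collecting, the y'-free part is the partial derivative in x and the y' coefficient is the partial derivative in y:
  ∂F/∂x = 8x + y
  ∂F/∂y = x + 14y

so d/dx[F(x, y(x))] = ∂F/∂x + (∂F/∂y)·y' = 0. Rearranging,
  dy/dx = -(∂F/∂x)/(∂F/∂y) = -(8x + y)/(x + 14y) = (-8x - y)/(x + 14y)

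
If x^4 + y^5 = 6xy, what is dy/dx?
Apply d/dx to both sides, remembering that y depends on x. Each occurrence of y therefore brings in a y' = dy/dx via the chain rule.

With F(x, y) equal to the left-hand side minus the right, differentiate F term by term:
  d/dx[x^4] = 4x^3
  d/dx[-6xy] = -6x·y' - 6y
  d/dx[y^5] = 5y^4·y'
Adding these up, d/dx[F] = 0 becomes
  (4x^3 - 6y) + (-6x + 5y^4)·y' = 0,
so isolating y',
  dy/dx = -(4x^3 - 6y)/(-6x + 5y^4) = 2(2x^3 - 3y)/(6x - 5y^4)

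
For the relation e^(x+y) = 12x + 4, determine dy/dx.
Differentiate both sides with respect to x, treating y as y(x). By the chain rule, any term containing y contributes a factor of y' = dy/dx when we differentiate it.

Move every term to one side and write the relation as F(x, y) = 0. Term by term,
  d/dx[-12x] = -12
  d/dx[e^(x + y)] = (y' + 1)·e^(x + y)
  d/dx[-4] = 0

The pieces without y' make up ∂F/∂x and the coefficient of y' is ∂F/∂y:
  ∂F/∂x = e^(x + y) - 12,
  ∂F/∂y = e^(x + y).

Since d/dx[F] = ∂F/∂x + (∂F/∂y)·y' = 0, solve for y':
  (∂F/∂y)·y' = -∂F/∂x
  dy/dx = -(∂F/∂x)/(∂F/∂y) = -(e^(x + y) - 12)/(e^(x + y)) = 12e^(-x - y) - 1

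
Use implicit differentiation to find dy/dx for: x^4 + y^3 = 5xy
Differentiate both sides with respect to x, treating y as y(x). By the chain rule, any term containing y contributes a factor of y' = dy/dx when we differentiate it.

Move every term to one side and write the relation as F(x, y) = 0. Term by term,
  d/dx[x^4] = 4x^3
  d/dx[-5xy] = -5x·y' - 5y
  d/dx[y^3] = 3y^2·y'

The pieces without y' make up ∂F/∂x and the coefficient of y' is ∂F/∂y:
  ∂F/∂x = 4x^3 - 5y,
  ∂F/∂y = -5x + 3y^2.

Since d/dx[F] = ∂F/∂x + (∂F/∂y)·y' = 0, solve for y':
  (∂F/∂y)·y' = -∂F/∂x
  dy/dx = -(∂F/∂x)/(∂F/∂y) = -(4x^3 - 5y)/(-5x + 3y^2) = (4x^3 - 5y)/(5x - 3y^2)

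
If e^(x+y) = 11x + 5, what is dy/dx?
Take d/dx of both sides. Since y is implicitly a function of x, the chain rule attaches a y' = dy/dx factor whenever we differentiate through y.

Set F(x, y) = (left side) − (right side), so the curve is F = 0. Differentiating each term of F:
  d/dx[-11x] = -11
  d/dx[e^(x + y)] = (y' + 1)·e^(x + y)
  d/dx[-5] = 0

Collecting, the y'-free part is the partial derivative in x and the y' coefficient is the partial derivative in y:
  ∂F/∂x = e^(x + y) - 11
  ∂F/∂y = e^(x + y)

so d/dx[F(x, y(x))] = ∂F/∂x + (∂F/∂y)·y' = 0. Rearranging,
  dy/dx = -(∂F/∂x)/(∂F/∂y) = -(e^(x + y) - 11)/(e^(x + y)) = 11e^(-x - y) - 1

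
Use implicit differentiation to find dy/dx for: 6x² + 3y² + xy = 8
Apply d/dx to both sides, remembering that y depends on x. Each occurrence of y therefore brings in a y' = dy/dx via the chain rule.

With F(x, y) equal to the left-hand side minus the right, differentiate F term by term:
  d/dx[6x^2] = 12x
  d/dx[xy] = x·y' + y
  d/dx[3y^2] = 6y·y'
  d/dx[-8] = 0
Adding these up, d/dx[F] = 0 becomes
  (12x + y) + (x + 6y)·y' = 0,
so isolating y',
  dy/dx = -(12x + y)/(x + 6y) = (-12x - y)/(x + 6y)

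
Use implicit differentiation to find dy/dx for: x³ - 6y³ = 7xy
Take d/dx of both sides. Since y is implicitly a function of x, the chain rule attaches a y' = dy/dx factor whenever we differentiate through y.

Set F(x, y) = (left side) − (right side), so the curve is F = 0. Differentiating each term of F:
  d/dx[x^3] = 3x^2
  d/dx[-7xy] = -7x·y' - 7y
  d/dx[-6y^3] = -18y^2·y'

Collecting, the y'-free part is the partial derivative in x and the y' coefficient is the partial derivative in y:
  ∂F/∂x = 3x^2 - 7y
  ∂F/∂y = -7x - 18y^2

so d/dx[F(x, y(x))] = ∂F/∂x + (∂F/∂y)·y' = 0. Rearranging,
  dy/dx = -(∂F/∂x)/(∂F/∂y) = -(3x^2 - 7y)/(-7x - 18y^2) = (3x^2 - 7y)/(7x + 18y^2)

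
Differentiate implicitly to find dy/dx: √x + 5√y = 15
Take d/dx of both sides. Since y is implicitly a function of x, the chain rule attaches a y' = dy/dx factor whenever we differentiate through y.

Set F(x, y) = (left side) − (right side), so the curve is F = 0. Differentiating each term of F:
  d/dx[√(x)] = 1/(2√(x))
  d/dx[5√(y)] = 5·y'/(2√(y))
  d/dx[-15] = 0

Collecting, the y'-free part is the partial derivative in x and the y' coefficient is the partial derivative in y:
  ∂F/∂x = 1/(2√(x))
  ∂F/∂y = 5/(2√(y))

so d/dx[F(x, y(x))] = ∂F/∂x + (∂F/∂y)·y' = 0. Rearranging,
  dy/dx = -(∂F/∂x)/(∂F/∂y) = -(1/(2√(x)))/(5/(2√(y))) = -√(y)/(5√(x))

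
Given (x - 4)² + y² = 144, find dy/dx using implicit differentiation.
Apply d/dx to both sides, remembering that y depends on x. Each occurrence of y therefore brings in a y' = dy/dx via the chain rule.

With F(x, y) equal to the left-hand side minus the right, differentiate F term by term:
  d/dx[y^2] = 2y·y'
  d/dx[(x - 4)^2] = 2x - 8
  d/dx[-144] = 0
Adding these up, d/dx[F] = 0 becomes
  (2x - 8) + (2y)·y' = 0,
so isolating y',
  dy/dx = -(2x - 8)/(2y) = (4 - x)/y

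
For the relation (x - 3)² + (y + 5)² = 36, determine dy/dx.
Differentiate the relation implicitly: treat y = y(x) and apply the chain rule, so every y-derivative picks up a y' = dy/dx factor.

With everything moved to the left-hand side, differentiate term by term:
  d/dx[(x - 3)^2] = 2x - 6
  d/dx[(y + 5)^2] = 2·y'(y + 5)
  d/dx[-36] = 0

Separating the contributions that come from x directly and those that come through y:
  without y':      2x - 6
  multiplying y':  2y + 10

so (2x - 6) + (2y + 10)·y' = 0, and therefore
  dy/dx = -(2x - 6)/(2y + 10) = (3 - x)/(y + 5)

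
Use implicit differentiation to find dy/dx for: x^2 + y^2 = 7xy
Differentiate both sides with respect to x, treating y as y(x). By the chain rule, any term containing y contributes a factor of y' = dy/dx when we differentiate it.

Move every term to one side and write the relation as F(x, y) = 0. Term by term,
  d/dx[x^2] = 2x
  d/dx[-7xy] = -7x·y' - 7y
  d/dx[y^2] = 2y·y'

The pieces without y' make up ∂F/∂x and the coefficient of y' is ∂F/∂y:
  ∂F/∂x = 2x - 7y,
  ∂F/∂y = -7x + 2y.

Since d/dx[F] = ∂F/∂x + (∂F/∂y)·y' = 0, solve for y':
  (∂F/∂y)·y' = -∂F/∂x
  dy/dx = -(∂F/∂x)/(∂F/∂y) = -(2x - 7y)/(-7x + 2y) = (2x - 7y)/(7x - 2y)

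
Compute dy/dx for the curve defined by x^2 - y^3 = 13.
Differentiate the relation implicitly: treat y = y(x) and apply the chain rule, so every y-derivative picks up a y' = dy/dx factor.

With everything moved to the left-hand side, differentiate term by term:
  d/dx[x^2] = 2x
  d/dx[-y^3] = -3y^2·y'
  d/dx[-13] = 0

Separating the contributions that come from x directly and those that come through y:
  without y':      2x
  multiplying y':  -3y^2

so (2x) + (-3y^2)·y' = 0, and therefore
  dy/dx = -(2x)/(-3y^2) = 2x/(3y^2)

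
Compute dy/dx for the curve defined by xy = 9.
Differentiate the relation implicitly: treat y = y(x) and apply the chain rule, so every y-derivative picks up a y' = dy/dx factor.

With everything moved to the left-hand side, differentiate term by term:
  d/dx[xy] = x·y' + y
  d/dx[-9] = 0

Separating the contributions that come from x directly and those that come through y:
  without y':      y
  multiplying y':  x

so (y) + (x)·y' = 0, and therefore
  dy/dx = -(y)/(x) = -y/x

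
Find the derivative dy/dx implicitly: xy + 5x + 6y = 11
Apply d/dx to both sides, remembering that y depends on x. Each occurrence of y therefore brings in a y' = dy/dx via the chain rule.

With F(x, y) equal to the left-hand side minus the right, differentiate F term by term:
  d/dx[xy] = x·y' + y
  d/dx[5x] = 5
  d/dx[6y] = 6·y'
  d/dx[-11] = 0
Adding these up, d/dx[F] = 0 becomes
  (y + 5) + (x + 6)·y' = 0,
so isolating y',
  dy/dx = -(y + 5)/(x + 6) = (-y - 5)/(x + 6)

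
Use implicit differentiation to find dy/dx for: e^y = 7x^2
Differentiate the relation implicitly: treat y = y(x) and apply the chain rule, so every y-derivative picks up a y' = dy/dx factor.

With everything moved to the left-hand side, differentiate term by term:
  d/dx[-7x^2] = -14x
  d/dx[e^(y)] = y'·e^(y)

Separating the contributions that come from x directly and those that come through y:
  without y':      -14x
  multiplying y':  e^(y)

so (-14x) + (e^(y))·y' = 0, and therefore
  dy/dx = -(-14x)/(e^(y)) = 14x·e^(-y)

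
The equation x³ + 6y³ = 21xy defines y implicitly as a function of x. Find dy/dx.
Apply d/dx to both sides, remembering that y depends on x. Each occurrence of y therefore brings in a y' = dy/dx via the chain rule.

With F(x, y) equal to the left-hand side minus the right, differentiate F term by term:
  d/dx[x^3] = 3x^2
  d/dx[-21xy] = -21x·y' - 21y
  d/dx[6y^3] = 18y^2·y'
Adding these up, d/dx[F] = 0 becomes
  (3x^2 - 21y) + (-21x + 18y^2)·y' = 0,
so isolating y',
  dy/dx = -(3x^2 - 21y)/(-21x + 18y^2) = (x^2 - 7y)/(7x - 6y^2)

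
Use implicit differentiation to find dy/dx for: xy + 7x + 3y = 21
Differentiate both sides with respect to x, treating y as y(x). By the chain rule, any term containing y contributes a factor of y' = dy/dx when we differentiate it.

Move every term to one side and write the relation as F(x, y) = 0. Term by term,
  d/dx[xy] = x·y' + y
  d/dx[7x] = 7
  d/dx[3y] = 3·y'
  d/dx[-21] = 0

The pieces without y' make up ∂F/∂x and the coefficient of y' is ∂F/∂y:
  ∂F/∂x = y + 7,
  ∂F/∂y = x + 3.

Since d/dx[F] = ∂F/∂x + (∂F/∂y)·y' = 0, solve for y':
  (∂F/∂y)·y' = -∂F/∂x
  dy/dx = -(∂F/∂x)/(∂F/∂y) = -(y + 7)/(x + 3) = (-y - 7)/(x + 3)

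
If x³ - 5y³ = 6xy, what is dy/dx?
Apply d/dx to both sides, remembering that y depends on x. Each occurrence of y therefore brings in a y' = dy/dx via the chain rule.

With F(x, y) equal to the left-hand side minus the right, differentiate F term by term:
  d/dx[x^3] = 3x^2
  d/dx[-6xy] = -6x·y' - 6y
  d/dx[-5y^3] = -15y^2·y'
Adding these up, d/dx[F] = 0 becomes
  (3x^2 - 6y) + (-6x - 15y^2)·y' = 0,
so isolating y',
  dy/dx = -(3x^2 - 6y)/(-6x - 15y^2) = (x^2 - 2y)/(2x + 5y^2)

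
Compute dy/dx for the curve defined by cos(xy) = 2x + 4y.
Take d/dx of both sides. Since y is implicitly a function of x, the chain rule attaches a y' = dy/dx factor whenever we differentiate through y.

Set F(x, y) = (left side) − (right side), so the curve is F = 0. Differentiating each term of F:
  d/dx[-2x] = -2
  d/dx[-4y] = -4·y'
  d/dx[cos(xy)] = -(x·y' + y)·sin(xy)

Collecting, the y'-free part is the partial derivative in x and the y' coefficient is the partial derivative in y:
  ∂F/∂x = -y·sin(xy) - 2
  ∂F/∂y = -x·sin(xy) - 4

so d/dx[F(x, y(x))] = ∂F/∂x + (∂F/∂y)·y' = 0. Rearranging,
  dy/dx = -(∂F/∂x)/(∂F/∂y) = -(-y·sin(xy) - 2)/(-x·sin(xy) - 4) = -(y·sin(xy) + 2)/(x·sin(xy) + 4)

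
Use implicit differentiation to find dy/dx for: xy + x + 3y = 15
Apply d/dx to both sides, remembering that y depends on x. Each occurrence of y therefore brings in a y' = dy/dx via the chain rule.

With F(x, y) equal to the left-hand side minus the right, differentiate F term by term:
  d/dx[xy] = x·y' + y
  d/dx[x] = 1
  d/dx[3y] = 3·y'
  d/dx[-15] = 0
Adding these up, d/dx[F] = 0 becomes
  (y + 1) + (x + 3)·y' = 0,
so isolating y',
  dy/dx = -(y + 1)/(x + 3) = (-y - 1)/(x + 3)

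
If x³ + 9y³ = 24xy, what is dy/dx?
Take d/dx of both sides. Since y is implicitly a function of x, the chain rule attaches a y' = dy/dx factor whenever we differentiate through y.

Set F(x, y) = (left side) − (right side), so the curve is F = 0. Differentiating each term of F:
  d/dx[x^3] = 3x^2
  d/dx[-24xy] = -24x·y' - 24y
  d/dx[9y^3] = 27y^2·y'

Collecting, the y'-free part is the partial derivative in x and the y' coefficient is the partial derivative in y:
  ∂F/∂x = 3x^2 - 24y
  ∂F/∂y = -24x + 27y^2

so d/dx[F(x, y(x))] = ∂F/∂x + (∂F/∂y)·y' = 0. Rearranging,
  dy/dx = -(∂F/∂x)/(∂F/∂y) = -(3x^2 - 24y)/(-24x + 27y^2) = (x^2 - 8y)/(8x - 9y^2)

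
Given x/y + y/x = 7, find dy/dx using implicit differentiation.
Apply d/dx to both sides, remembering that y depends on x. Each occurrence of y therefore brings in a y' = dy/dx via the chain rule.

With F(x, y) equal to the left-hand side minus the right, differentiate F term by term:
  d/dx[x/y] = -x·y'/y^2 + 1/y
  d/dx[y/x] = y'/x - y/x^2
  d/dx[-7] = 0
Adding these up, d/dx[F] = 0 becomes
  (1/y - y/x^2) + (-x/y^2 + 1/x)·y' = 0,
so isolating y',
  dy/dx = -(1/y - y/x^2)/(-x/y^2 + 1/x)
        = -((x - y)(x + y)/(x^2y))/(-(x - y)(x + y)/(xy^2)) = y/x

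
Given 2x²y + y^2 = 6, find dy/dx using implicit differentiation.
Differentiate both sides with respect to x, treating y as y(x). By the chain rule, any term containing y contributes a factor of y' = dy/dx when we differentiate it.

Move every term to one side and write the relation as F(x, y) = 0. Term by term,
  d/dx[2x^2y] = 2x^2·y' + 4xy
  d/dx[y^2] = 2y·y'
  d/dx[-6] = 0

The pieces without y' make up ∂F/∂x and the coefficient of y' is ∂F/∂y:
  ∂F/∂x = 4xy,
  ∂F/∂y = 2x^2 + 2y.

Since d/dx[F] = ∂F/∂x + (∂F/∂y)·y' = 0, solve for y':
  (∂F/∂y)·y' = -∂F/∂x
  dy/dx = -(∂F/∂x)/(∂F/∂y) = -(4xy)/(2x^2 + 2y) = -2xy/(x^2 + y)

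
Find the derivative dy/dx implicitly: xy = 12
Take d/dx of both sides. Since y is implicitly a function of x, the chain rule attaches a y' = dy/dx factor whenever we differentiate through y.

Set F(x, y) = (left side) − (right side), so the curve is F = 0. Differentiating each term of F:
  d/dx[xy] = x·y' + y
  d/dx[-12] = 0

Collecting, the y'-free part is the partial derivative in x and the y' coefficient is the partial derivative in y:
  ∂F/∂x = y
  ∂F/∂y = x

so d/dx[F(x, y(x))] = ∂F/∂x + (∂F/∂y)·y' = 0. Rearranging,
  dy/dx = -(∂F/∂x)/(∂F/∂y) = -(y)/(x) = -y/x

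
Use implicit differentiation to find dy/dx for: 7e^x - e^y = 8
Differentiate both sides with respect to x, treating y as y(x). By the chain rule, any term containing y contributes a factor of y' = dy/dx when we differentiate it.

Move every term to one side and write the relation as F(x, y) = 0. Term by term,
  d/dx[7e^(x)] = 7e^(x)
  d/dx[-e^(y)] = -y'·e^(y)
  d/dx[-8] = 0

The pieces without y' make up ∂F/∂x and the coefficient of y' is ∂F/∂y:
  ∂F/∂x = 7e^(x),
  ∂F/∂y = -e^(y).

Since d/dx[F] = ∂F/∂x + (∂F/∂y)·y' = 0, solve for y':
  (∂F/∂y)·y' = -∂F/∂x
  dy/dx = -(∂F/∂x)/(∂F/∂y) = -(7e^(x))/(-e^(y)) = 7e^(x - y)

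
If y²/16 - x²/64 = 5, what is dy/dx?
Differentiate the relation implicitly: treat y = y(x) and apply the chain rule, so every y-derivative picks up a y' = dy/dx factor.

With everything moved to the left-hand side, differentiate term by term:
  d/dx[-x^2/64] = -x/32
  d/dx[y^2/16] = y·y'/8
  d/dx[-5] = 0

Separating the contributions that come from x directly and those that come through y:
  without y':      -x/32
  multiplying y':  y/8

so (-x/32) + (y/8)·y' = 0, and therefore
  dy/dx = -(-x/32)/(y/8) = x/(4y)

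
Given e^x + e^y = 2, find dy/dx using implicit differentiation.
Apply d/dx to both sides, remembering that y depends on x. Each occurrence of y therefore brings in a y' = dy/dx via the chain rule.

With F(x, y) equal to the left-hand side minus the right, differentiate F term by term:
  d/dx[e^(x)] = e^(x)
  d/dx[e^(y)] = y'·e^(y)
  d/dx[-2] = 0
Adding these up, d/dx[F] = 0 becomes
  (e^(x)) + (e^(y))·y' = 0,
so isolating y',
  dy/dx = -(e^(x))/(e^(y)) = -e^(x - y)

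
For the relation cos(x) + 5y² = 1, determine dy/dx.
Take d/dx of both sides. Since y is implicitly a function of x, the chain rule attaches a y' = dy/dx factor whenever we differentiate through y.

Set F(x, y) = (left side) − (right side), so the curve is F = 0. Differentiating each term of F:
  d/dx[5y^2] = 10y·y'
  d/dx[cos(x)] = -sin(x)
  d/dx[-1] = 0

Collecting, the y'-free part is the partial derivative in x and the y' coefficient is the partial derivative in y:
  ∂F/∂x = -sin(x)
  ∂F/∂y = 10y

so d/dx[F(x, y(x))] = ∂F/∂x + (∂F/∂y)·y' = 0. Rearranging,
  dy/dx = -(∂F/∂x)/(∂F/∂y) = -(-sin(x))/(10y) = sin(x)/(10y)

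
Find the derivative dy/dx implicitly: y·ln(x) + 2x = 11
Apply d/dx to both sides, remembering that y depends on x. Each occurrence of y therefore brings in a y' = dy/dx via the chain rule.

With F(x, y) equal to the left-hand side minus the right, differentiate F term by term:
  d/dx[2x] = 2
  d/dx[y·ln(x)] = y'·ln(x) + y/x
  d/dx[-11] = 0
Adding these up, d/dx[F] = 0 becomes
  (2 + y/x) + (ln(x))·y' = 0,
so isolating y',
  dy/dx = -(2 + y/x)/(ln(x))
        = -((2x + y)/x)/(ln(x)) = (-2x - y)/(x·ln(x))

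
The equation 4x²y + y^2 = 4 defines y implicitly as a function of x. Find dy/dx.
Differentiate both sides with respect to x, treating y as y(x). By the chain rule, any term containing y contributes a factor of y' = dy/dx when we differentiate it.

Move every term to one side and write the relation as F(x, y) = 0. Term by term,
  d/dx[4x^2y] = 4x^2·y' + 8xy
  d/dx[y^2] = 2y·y'
  d/dx[-4] = 0

The pieces without y' make up ∂F/∂x and the coefficient of y' is ∂F/∂y:
  ∂F/∂x = 8xy,
  ∂F/∂y = 4x^2 + 2y.

Since d/dx[F] = ∂F/∂x + (∂F/∂y)·y' = 0, solve for y':
  (∂F/∂y)·y' = -∂F/∂x
  dy/dx = -(∂F/∂x)/(∂F/∂y) = -(8xy)/(4x^2 + 2y) = -4xy/(2x^2 + y)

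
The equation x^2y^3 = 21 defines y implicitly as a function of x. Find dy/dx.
Differentiate both sides with respect to x, treating y as y(x). By the chain rule, any term containing y contributes a factor of y' = dy/dx when we differentiate it.

Move every term to one side and write the relation as F(x, y) = 0. Term by term,
  d/dx[x^2y^3] = 3x^2y^2·y' + 2xy^3
  d/dx[-21] = 0

The pieces without y' make up ∂F/∂x and the coefficient of y' is ∂F/∂y:
  ∂F/∂x = 2xy^3,
  ∂F/∂y = 3x^2y^2.

Since d/dx[F] = ∂F/∂x + (∂F/∂y)·y' = 0, solve for y':
  (∂F/∂y)·y' = -∂F/∂x
  dy/dx = -(∂F/∂x)/(∂F/∂y) = -(2xy^3)/(3x^2y^2) = -2y/(3x)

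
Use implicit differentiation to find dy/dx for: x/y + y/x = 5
Differentiate both sides with respect to x, treating y as y(x). By the chain rule, any term containing y contributes a factor of y' = dy/dx when we differentiate it.

Move every term to one side and write the relation as F(x, y) = 0. Term by term,
  d/dx[x/y] = -x·y'/y^2 + 1/y
  d/dx[y/x] = y'/x - y/x^2
  d/dx[-5] = 0

The pieces without y' make up ∂F/∂x and the coefficient of y' is ∂F/∂y:
  ∂F/∂x = 1/y - y/x^2,
  ∂F/∂y = -x/y^2 + 1/x.

Since d/dx[F] = ∂F/∂x + (∂F/∂y)·y' = 0, solve for y':
  (∂F/∂y)·y' = -∂F/∂x
  dy/dx = -(∂F/∂x)/(∂F/∂y) = -(1/y - y/x^2)/(-x/y^2 + 1/x)
        = -((x - y)(x + y)/(x^2y))/(-(x - y)(x + y)/(xy^2)) = y/x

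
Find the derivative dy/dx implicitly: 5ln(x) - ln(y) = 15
Take d/dx of both sides. Since y is implicitly a function of x, the chain rule attaches a y' = dy/dx factor whenever we differentiate through y.

Set F(x, y) = (left side) − (right side), so the curve is F = 0. Differentiating each term of F:
  d/dx[5ln(x)] = 5/x
  d/dx[-ln(y)] = -y'/y
  d/dx[-15] = 0

Collecting, the y'-free part is the partial derivative in x and the y' coefficient is the partial derivative in y:
  ∂F/∂x = 5/x
  ∂F/∂y = -1/y

so d/dx[F(x, y(x))] = ∂F/∂x + (∂F/∂y)·y' = 0. Rearranging,
  dy/dx = -(∂F/∂x)/(∂F/∂y) = -(5/x)/(-1/y) = 5y/x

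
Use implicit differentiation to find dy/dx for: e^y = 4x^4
Take d/dx of both sides. Since y is implicitly a function of x, the chain rule attaches a y' = dy/dx factor whenever we differentiate through y.

Set F(x, y) = (left side) − (right side), so the curve is F = 0. Differentiating each term of F:
  d/dx[-4x^4] = -16x^3
  d/dx[e^(y)] = y'·e^(y)

Collecting, the y'-free part is the partial derivative in x and the y' coefficient is the partial derivative in y:
  ∂F/∂x = -16x^3
  ∂F/∂y = e^(y)

so d/dx[F(x, y(x))] = ∂F/∂x + (∂F/∂y)·y' = 0. Rearranging,
  dy/dx = -(∂F/∂x)/(∂F/∂y) = -(-16x^3)/(e^(y)) = 16x^3e^(-y)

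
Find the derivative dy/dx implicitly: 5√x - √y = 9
Take d/dx of both sides. Since y is implicitly a function of x, the chain rule attaches a y' = dy/dx factor whenever we differentiate through y.

Set F(x, y) = (left side) − (right side), so the curve is F = 0. Differentiating each term of F:
  d/dx[5√(x)] = 5/(2√(x))
  d/dx[-√(y)] = -y'/(2√(y))
  d/dx[-9] = 0

Collecting, the y'-free part is the partial derivative in x and the y' coefficient is the partial derivative in y:
  ∂F/∂x = 5/(2√(x))
  ∂F/∂y = -1/(2√(y))

so d/dx[F(x, y(x))] = ∂F/∂x + (∂F/∂y)·y' = 0. Rearranging,
  dy/dx = -(∂F/∂x)/(∂F/∂y) = -(5/(2√(x)))/(-1/(2√(y))) = 5√(y)/√(x)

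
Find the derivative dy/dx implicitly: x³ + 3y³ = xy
Take d/dx of both sides. Since y is implicitly a function of x, the chain rule attaches a y' = dy/dx factor whenever we differentiate through y.

Set F(x, y) = (left side) − (right side), so the curve is F = 0. Differentiating each term of F:
  d/dx[x^3] = 3x^2
  d/dx[-xy] = -x·y' - y
  d/dx[3y^3] = 9y^2·y'

Collecting, the y'-free part is the partial derivative in x and the y' coefficient is the partial derivative in y:
  ∂F/∂x = 3x^2 - y
  ∂F/∂y = -x + 9y^2

so d/dx[F(x, y(x))] = ∂F/∂x + (∂F/∂y)·y' = 0. Rearranging,
  dy/dx = -(∂F/∂x)/(∂F/∂y) = -(3x^2 - y)/(-x + 9y^2) = (3x^2 - y)/(x - 9y^2)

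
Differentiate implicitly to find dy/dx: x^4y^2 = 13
Differentiate the relation implicitly: treat y = y(x) and apply the chain rule, so every y-derivative picks up a y' = dy/dx factor.

With everything moved to the left-hand side, differentiate term by term:
  d/dx[x^4y^2] = 2x^4y·y' + 4x^3y^2
  d/dx[-13] = 0

Separating the contributions that come from x directly and those that come through y:
  without y':      4x^3y^2
  multiplying y':  2x^4y

so (4x^3y^2) + (2x^4y)·y' = 0, and therefore
  dy/dx = -(4x^3y^2)/(2x^4y) = -2y/x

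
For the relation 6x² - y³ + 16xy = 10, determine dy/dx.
Take d/dx of both sides. Since y is implicitly a function of x, the chain rule attaches a y' = dy/dx factor whenever we differentiate through y.

Set F(x, y) = (left side) − (right side), so the curve is F = 0. Differentiating each term of F:
  d/dx[6x^2] = 12x
  d/dx[16xy] = 16x·y' + 16y
  d/dx[-y^3] = -3y^2·y'
  d/dx[-10] = 0

Collecting, the y'-free part is the partial derivative in x and the y' coefficient is the partial derivative in y:
  ∂F/∂x = 12x + 16y
  ∂F/∂y = 16x - 3y^2

so d/dx[F(x, y(x))] = ∂F/∂x + (∂F/∂y)·y' = 0. Rearranging,
  dy/dx = -(∂F/∂x)/(∂F/∂y) = -(12x + 16y)/(16x - 3y^2) = 4(-3x - 4y)/(16x - 3y^2)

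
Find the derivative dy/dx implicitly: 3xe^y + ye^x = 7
Take d/dx of both sides. Since y is implicitly a function of x, the chain rule attaches a y' = dy/dx factor whenever we differentiate through y.

Set F(x, y) = (left side) − (right side), so the curve is F = 0. Differentiating each term of F:
  d/dx[3x·e^(y)] = 3x·y'·e^(y) + 3e^(y)
  d/dx[y·e^(x)] = y·e^(x) + y'·e^(x)
  d/dx[-7] = 0

Collecting, the y'-free part is the partial derivative in x and the y' coefficient is the partial derivative in y:
  ∂F/∂x = y·e^(x) + 3e^(y)
  ∂F/∂y = 3x·e^(y) + e^(x)

so d/dx[F(x, y(x))] = ∂F/∂x + (∂F/∂y)·y' = 0. Rearranging,
  dy/dx = -(∂F/∂x)/(∂F/∂y) = -(y·e^(x) + 3e^(y))/(3x·e^(y) + e^(x)) = (-y·e^(x) - 3e^(y))/(3x·e^(y) + e^(x))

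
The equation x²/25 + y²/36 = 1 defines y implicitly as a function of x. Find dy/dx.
Take d/dx of both sides. Since y is implicitly a function of x, the chain rule attaches a y' = dy/dx factor whenever we differentiate through y.

Set F(x, y) = (left side) − (right side), so the curve is F = 0. Differentiating each term of F:
  d/dx[x^2/25] = 2x/25
  d/dx[y^2/36] = y·y'/18
  d/dx[-1] = 0

Collecting, the y'-free part is the partial derivative in x and the y' coefficient is the partial derivative in y:
  ∂F/∂x = 2x/25
  ∂F/∂y = y/18

so d/dx[F(x, y(x))] = ∂F/∂x + (∂F/∂y)·y' = 0. Rearranging,
  dy/dx = -(∂F/∂x)/(∂F/∂y) = -(2x/25)/(y/18) = -36x/(25y)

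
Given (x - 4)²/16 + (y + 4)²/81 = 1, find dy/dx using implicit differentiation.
Apply d/dx to both sides, remembering that y depends on x. Each occurrence of y therefore brings in a y' = dy/dx via the chain rule.

With F(x, y) equal to the left-hand side minus the right, differentiate F term by term:
  d/dx[(x - 4)^2/16] = x/8 - 1/2
  d/dx[(y + 4)^2/81] = 2·y'(y + 4)/81
  d/dx[-1] = 0
Adding these up, d/dx[F] = 0 becomes
  (x/8 - 1/2) + (2y/81 + 8/81)·y' = 0,
so isolating y',
  dy/dx = -(x/8 - 1/2)/(2y/81 + 8/81)
        = -((x - 4)/8)/(2(y + 4)/81) = 81(4 - x)/(16(y + 4))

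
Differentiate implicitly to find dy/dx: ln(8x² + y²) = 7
Differentiate both sides with respect to x, treating y as y(x). By the chain rule, any term containing y contributes a factor of y' = dy/dx when we differentiate it.

Move every term to one side and write the relation as F(x, y) = 0. Term by term,
  d/dx[ln(8x^2 + y^2)] = (16x + 2y·y')/(8x^2 + y^2)
  d/dx[-7] = 0

The pieces without y' make up ∂F/∂x and the coefficient of y' is ∂F/∂y:
  ∂F/∂x = 16x/(8x^2 + y^2),
  ∂F/∂y = 2y/(8x^2 + y^2).

Since d/dx[F] = ∂F/∂x + (∂F/∂y)·y' = 0, solve for y':
  (∂F/∂y)·y' = -∂F/∂x
  dy/dx = -(∂F/∂x)/(∂F/∂y) = -(16x/(8x^2 + y^2))/(2y/(8x^2 + y^2)) = -8x/y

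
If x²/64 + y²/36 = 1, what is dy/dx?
Differentiate the relation implicitly: treat y = y(x) and apply the chain rule, so every y-derivative picks up a y' = dy/dx factor.

With everything moved to the left-hand side, differentiate term by term:
  d/dx[x^2/64] = x/32
  d/dx[y^2/36] = y·y'/18
  d/dx[-1] = 0

Separating the contributions that come from x directly and those that come through y:
  without y':      x/32
  multiplying y':  y/18

so (x/32) + (y/18)·y' = 0, and therefore
  dy/dx = -(x/32)/(y/18) = -9x/(16y)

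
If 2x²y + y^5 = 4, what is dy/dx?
Differentiate both sides with respect to x, treating y as y(x). By the chain rule, any term containing y contributes a factor of y' = dy/dx when we differentiate it.

Move every term to one side and write the relation as F(x, y) = 0. Term by term,
  d/dx[2x^2y] = 2x^2·y' + 4xy
  d/dx[y^5] = 5y^4·y'
  d/dx[-4] = 0

The pieces without y' make up ∂F/∂x and the coefficient of y' is ∂F/∂y:
  ∂F/∂x = 4xy,
  ∂F/∂y = 2x^2 + 5y^4.

Since d/dx[F] = ∂F/∂x + (∂F/∂y)·y' = 0, solve for y':
  (∂F/∂y)·y' = -∂F/∂x
  dy/dx = -(∂F/∂x)/(∂F/∂y) = -(4xy)/(2x^2 + 5y^4) = -4xy/(2x^2 + 5y^4)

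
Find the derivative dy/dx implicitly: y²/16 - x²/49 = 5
Differentiate both sides with respect to x, treating y as y(x). By the chain rule, any term containing y contributes a factor of y' = dy/dx when we differentiate it.

Move every term to one side and write the relation as F(x, y) = 0. Term by term,
  d/dx[-x^2/49] = -2x/49
  d/dx[y^2/16] = y·y'/8
  d/dx[-5] = 0

The pieces without y' make up ∂F/∂x and the coefficient of y' is ∂F/∂y:
  ∂F/∂x = -2x/49,
  ∂F/∂y = y/8.

Since d/dx[F] = ∂F/∂x + (∂F/∂y)·y' = 0, solve for y':
  (∂F/∂y)·y' = -∂F/∂x
  dy/dx = -(∂F/∂x)/(∂F/∂y) = -(-2x/49)/(y/8) = 16x/(49y)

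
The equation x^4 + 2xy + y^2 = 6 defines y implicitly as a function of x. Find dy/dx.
Differentiate both sides with respect to x, treating y as y(x). By the chain rule, any term containing y contributes a factor of y' = dy/dx when we differentiate it.

Move every term to one side and write the relation as F(x, y) = 0. Term by term,
  d/dx[x^4] = 4x^3
  d/dx[2xy] = 2x·y' + 2y
  d/dx[y^2] = 2y·y'
  d/dx[-6] = 0

The pieces without y' make up ∂F/∂x and the coefficient of y' is ∂F/∂y:
  ∂F/∂x = 4x^3 + 2y,
  ∂F/∂y = 2x + 2y.

Since d/dx[F] = ∂F/∂x + (∂F/∂y)·y' = 0, solve for y':
  (∂F/∂y)·y' = -∂F/∂x
  dy/dx = -(∂F/∂x)/(∂F/∂y) = -(4x^3 + 2y)/(2x + 2y) = (-2x^3 - y)/(x + y)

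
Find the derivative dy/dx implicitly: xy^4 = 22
Apply d/dx to both sides, remembering that y depends on x. Each occurrence of y therefore brings in a y' = dy/dx via the chain rule.

With F(x, y) equal to the left-hand side minus the right, differentiate F term by term:
  d/dx[xy^4] = 4xy^3·y' + y^4
  d/dx[-22] = 0
Adding these up, d/dx[F] = 0 becomes
  (y^4) + (4xy^3)·y' = 0,
so isolating y',
  dy/dx = -(y^4)/(4xy^3) = -y/(4x)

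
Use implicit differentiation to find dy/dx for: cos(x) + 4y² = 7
Differentiate the relation implicitly: treat y = y(x) and apply the chain rule, so every y-derivative picks up a y' = dy/dx factor.

With everything moved to the left-hand side, differentiate term by term:
  d/dx[4y^2] = 8y·y'
  d/dx[cos(x)] = -sin(x)
  d/dx[-7] = 0

Separating the contributions that come from x directly and those that come through y:
  without y':      -sin(x)
  multiplying y':  8y

so (-sin(x)) + (8y)·y' = 0, and therefore
  dy/dx = -(-sin(x))/(8y) = sin(x)/(8y)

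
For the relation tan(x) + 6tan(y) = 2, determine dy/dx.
Take d/dx of both sides. Since y is implicitly a function of x, the chain rule attaches a y' = dy/dx factor whenever we differentiate through y.

Set F(x, y) = (left side) − (right side), so the curve is F = 0. Differentiating each term of F:
  d/dx[tan(x)] = tan(x)^2 + 1
  d/dx[6tan(y)] = 6·y'(tan(y)^2 + 1)
  d/dx[-2] = 0

Collecting, the y'-free part is the partial derivative in x and the y' coefficient is the partial derivative in y:
  ∂F/∂x = tan(x)^2 + 1
  ∂F/∂y = 6tan(y)^2 + 6

so d/dx[F(x, y(x))] = ∂F/∂x + (∂F/∂y)·y' = 0. Rearranging,
  dy/dx = -(∂F/∂x)/(∂F/∂y) = -(tan(x)^2 + 1)/(6tan(y)^2 + 6) = -cos(y)^2/(6cos(x)^2)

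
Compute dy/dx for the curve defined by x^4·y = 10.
Differentiate the relation implicitly: treat y = y(x) and apply the chain rule, so every y-derivative picks up a y' = dy/dx factor.

With everything moved to the left-hand side, differentiate term by term:
  d/dx[x^4y] = x^4·y' + 4x^3y
  d/dx[-10] = 0

Separating the contributions that come from x directly and those that come through y:
  without y':      4x^3y
  multiplying y':  x^4

so (4x^3y) + (x^4)·y' = 0, and therefore
  dy/dx = -(4x^3y)/(x^4) = -4y/x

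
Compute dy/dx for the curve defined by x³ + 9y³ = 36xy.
Differentiate the relation implicitly: treat y = y(x) and apply the chain rule, so every y-derivative picks up a y' = dy/dx factor.

With everything moved to the left-hand side, differentiate term by term:
  d/dx[x^3] = 3x^2
  d/dx[-36xy] = -36x·y' - 36y
  d/dx[9y^3] = 27y^2·y'

Separating the contributions that come from x directly and those that come through y:
  without y':      3x^2 - 36y
  multiplying y':  -36x + 27y^2

so (3x^2 - 36y) + (-36x + 27y^2)·y' = 0, and therefore
  dy/dx = -(3x^2 - 36y)/(-36x + 27y^2) = (x^2 - 12y)/(3(4x - 3y^2))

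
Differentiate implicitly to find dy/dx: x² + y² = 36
Apply d/dx to both sides, remembering that y depends on x. Each occurrence of y therefore brings in a y' = dy/dx via the chain rule.

With F(x, y) equal to the left-hand side minus the right, differentiate F term by term:
  d/dx[x^2] = 2x
  d/dx[y^2] = 2y·y'
  d/dx[-36] = 0
Adding these up, d/dx[F] = 0 becomes
  (2x) + (2y)·y' = 0,
so isolating y',
  dy/dx = -(2x)/(2y) = -x/y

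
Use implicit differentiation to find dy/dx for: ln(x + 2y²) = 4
Differentiate the relation implicitly: treat y = y(x) and apply the chain rule, so every y-derivative picks up a y' = dy/dx factor.

With everything moved to the left-hand side, differentiate term by term:
  d/dx[ln(x + 2y^2)] = (4y·y' + 1)/(x + 2y^2)
  d/dx[-4] = 0

Separating the contributions that come from x directly and those that come through y:
  without y':      1/(x + 2y^2)
  multiplying y':  4y/(x + 2y^2)

so (1/(x + 2y^2)) + (4y/(x + 2y^2))·y' = 0, and therefore
  dy/dx = -(1/(x + 2y^2))/(4y/(x + 2y^2)) = -1/(4y)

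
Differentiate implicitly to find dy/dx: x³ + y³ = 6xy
Take d/dx of both sides. Since y is implicitly a function of x, the chain rule attaches a y' = dy/dx factor whenever we differentiate through y.

Set F(x, y) = (left side) − (right side), so the curve is F = 0. Differentiating each term of F:
  d/dx[x^3] = 3x^2
  d/dx[-6xy] = -6x·y' - 6y
  d/dx[y^3] = 3y^2·y'

Collecting, the y'-free part is the partial derivative in x and the y' coefficient is the partial derivative in y:
  ∂F/∂x = 3x^2 - 6y
  ∂F/∂y = -6x + 3y^2

so d/dx[F(x, y(x))] = ∂F/∂x + (∂F/∂y)·y' = 0. Rearranging,
  dy/dx = -(∂F/∂x)/(∂F/∂y) = -(3x^2 - 6y)/(-6x + 3y^2) = (x^2 - 2y)/(2x - y^2)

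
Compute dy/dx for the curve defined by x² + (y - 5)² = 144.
Take d/dx of both sides. Since y is implicitly a function of x, the chain rule attaches a y' = dy/dx factor whenever we differentiate through y.

Set F(x, y) = (left side) − (right side), so the curve is F = 0. Differentiating each term of F:
  d/dx[x^2] = 2x
  d/dx[(y - 5)^2] = 2·y'(y - 5)
  d/dx[-144] = 0

Collecting, the y'-free part is the partial derivative in x and the y' coefficient is the partial derivative in y:
  ∂F/∂x = 2x
  ∂F/∂y = 2y - 10

so d/dx[F(x, y(x))] = ∂F/∂x + (∂F/∂y)·y' = 0. Rearranging,
  dy/dx = -(∂F/∂x)/(∂F/∂y) = -(2x)/(2y - 10) = -x/(y - 5)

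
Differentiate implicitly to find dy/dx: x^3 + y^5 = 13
Differentiate both sides with respect to x, treating y as y(x). By the chain rule, any term containing y contributes a factor of y' = dy/dx when we differentiate it.

Move every term to one side and write the relation as F(x, y) = 0. Term by term,
  d/dx[x^3] = 3x^2
  d/dx[y^5] = 5y^4·y'
  d/dx[-13] = 0

The pieces without y' make up ∂F/∂x and the coefficient of y' is ∂F/∂y:
  ∂F/∂x = 3x^2,
  ∂F/∂y = 5y^4.

Since d/dx[F] = ∂F/∂x + (∂F/∂y)·y' = 0, solve for y':
  (∂F/∂y)·y' = -∂F/∂x
  dy/dx = -(∂F/∂x)/(∂F/∂y) = -(3x^2)/(5y^4) = -3x^2/(5y^4)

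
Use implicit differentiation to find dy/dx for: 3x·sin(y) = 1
Apply d/dx to both sides, remembering that y depends on x. Each occurrence of y therefore brings in a y' = dy/dx via the chain rule.

With F(x, y) equal to the left-hand side minus the right, differentiate F term by term:
  d/dx[3x·sin(y)] = 3x·y'·cos(y) + 3sin(y)
  d/dx[-1] = 0
Adding these up, d/dx[F] = 0 becomes
  (3sin(y)) + (3x·cos(y))·y' = 0,
so isolating y',
  dy/dx = -(3sin(y))/(3x·cos(y)) = -tan(y)/x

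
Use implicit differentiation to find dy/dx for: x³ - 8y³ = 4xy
Take d/dx of both sides. Since y is implicitly a function of x, the chain rule attaches a y' = dy/dx factor whenever we differentiate through y.

Set F(x, y) = (left side) − (right side), so the curve is F = 0. Differentiating each term of F:
  d/dx[x^3] = 3x^2
  d/dx[-4xy] = -4x·y' - 4y
  d/dx[-8y^3] = -24y^2·y'

Collecting, the y'-free part is the partial derivative in x and the y' coefficient is the partial derivative in y:
  ∂F/∂x = 3x^2 - 4y
  ∂F/∂y = -4x - 24y^2

so d/dx[F(x, y(x))] = ∂F/∂x + (∂F/∂y)·y' = 0. Rearranging,
  dy/dx = -(∂F/∂x)/(∂F/∂y) = -(3x^2 - 4y)/(-4x - 24y^2) = (3x^2/4 - y)/(x + 6y^2)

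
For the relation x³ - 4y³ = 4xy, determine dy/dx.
Apply d/dx to both sides, remembering that y depends on x. Each occurrence of y therefore brings in a y' = dy/dx via the chain rule.

With F(x, y) equal to the left-hand side minus the right, differentiate F term by term:
  d/dx[x^3] = 3x^2
  d/dx[-4xy] = -4x·y' - 4y
  d/dx[-4y^3] = -12y^2·y'
Adding these up, d/dx[F] = 0 becomes
  (3x^2 - 4y) + (-4x - 12y^2)·y' = 0,
so isolating y',
  dy/dx = -(3x^2 - 4y)/(-4x - 12y^2) = (3x^2/4 - y)/(x + 3y^2)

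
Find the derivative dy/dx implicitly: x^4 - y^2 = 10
Apply d/dx to both sides, remembering that y depends on x. Each occurrence of y therefore brings in a y' = dy/dx via the chain rule.

With F(x, y) equal to the left-hand side minus the right, differentiate F term by term:
  d/dx[x^4] = 4x^3
  d/dx[-y^2] = -2y·y'
  d/dx[-10] = 0
Adding these up, d/dx[F] = 0 becomes
  (4x^3) + (-2y)·y' = 0,
so isolating y',
  dy/dx = -(4x^3)/(-2y) = 2x^3/y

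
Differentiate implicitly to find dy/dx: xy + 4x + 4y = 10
Differentiate the relation implicitly: treat y = y(x) and apply the chain rule, so every y-derivative picks up a y' = dy/dx factor.

With everything moved to the left-hand side, differentiate term by term:
  d/dx[xy] = x·y' + y
  d/dx[4x] = 4
  d/dx[4y] = 4·y'
  d/dx[-10] = 0

Separating the contributions that come from x directly and those that come through y:
  without y':      y + 4
  multiplying y':  x + 4

so (y + 4) + (x + 4)·y' = 0, and therefore
  dy/dx = -(y + 4)/(x + 4) = (-y - 4)/(x + 4)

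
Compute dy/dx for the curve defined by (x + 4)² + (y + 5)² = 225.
Differentiate both sides with respect to x, treating y as y(x). By the chain rule, any term containing y contributes a factor of y' = dy/dx when we differentiate it.

Move every term to one side and write the relation as F(x, y) = 0. Term by term,
  d/dx[(x + 4)^2] = 2x + 8
  d/dx[(y + 5)^2] = 2·y'(y + 5)
  d/dx[-225] = 0

The pieces without y' make up ∂F/∂x and the coefficient of y' is ∂F/∂y:
  ∂F/∂x = 2x + 8,
  ∂F/∂y = 2y + 10.

Since d/dx[F] = ∂F/∂x + (∂F/∂y)·y' = 0, solve for y':
  (∂F/∂y)·y' = -∂F/∂x
  dy/dx = -(∂F/∂x)/(∂F/∂y) = -(2x + 8)/(2y + 10) = (-x - 4)/(y + 5)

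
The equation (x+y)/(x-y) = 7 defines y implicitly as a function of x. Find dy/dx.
Take d/dx of both sides. Since y is implicitly a function of x, the chain rule attaches a y' = dy/dx factor whenever we differentiate through y.

Set F(x, y) = (left side) − (right side), so the curve is F = 0. Differentiating each term of F:
  d/dx[(x + y)/(x - y)] = (y' + 1)/(x - y) + (x + y)(y' - 1)/(x - y)^2
  d/dx[-7] = 0

Collecting, the y'-free part is the partial derivative in x and the y' coefficient is the partial derivative in y:
  ∂F/∂x = 1/(x - y) - (x + y)/(x - y)^2
  ∂F/∂y = 1/(x - y) + (x + y)/(x - y)^2

so d/dx[F(x, y(x))] = ∂F/∂x + (∂F/∂y)·y' = 0. Rearranging,
  dy/dx = -(∂F/∂x)/(∂F/∂y) = -(1/(x - y) - (x + y)/(x - y)^2)/(1/(x - y) + (x + y)/(x - y)^2)
        = -(-2y/(x - y)^2)/(2x/(x - y)^2) = y/x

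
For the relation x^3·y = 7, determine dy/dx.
Differentiate both sides with respect to x, treating y as y(x). By the chain rule, any term containing y contributes a factor of y' = dy/dx when we differentiate it.

Move every term to one side and write the relation as F(x, y) = 0. Term by term,
  d/dx[x^3y] = x^3·y' + 3x^2y
  d/dx[-7] = 0

The pieces without y' make up ∂F/∂x and the coefficient of y' is ∂F/∂y:
  ∂F/∂x = 3x^2y,
  ∂F/∂y = x^3.

Since d/dx[F] = ∂F/∂x + (∂F/∂y)·y' = 0, solve for y':
  (∂F/∂y)·y' = -∂F/∂x
  dy/dx = -(∂F/∂x)/(∂F/∂y) = -(3x^2y)/(x^3) = -3y/x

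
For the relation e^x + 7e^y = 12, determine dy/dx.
Differentiate the relation implicitly: treat y = y(x) and apply the chain rule, so every y-derivative picks up a y' = dy/dx factor.

With everything moved to the left-hand side, differentiate term by term:
  d/dx[e^(x)] = e^(x)
  d/dx[7e^(y)] = 7·y'·e^(y)
  d/dx[-12] = 0

Separating the contributions that come from x directly and those that come through y:
  without y':      e^(x)
  multiplying y':  7e^(y)

so (e^(x)) + (7e^(y))·y' = 0, and therefore
  dy/dx = -(e^(x))/(7e^(y)) = -e^(x - y)/7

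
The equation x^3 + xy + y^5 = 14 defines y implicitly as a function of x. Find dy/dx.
Take d/dx of both sides. Since y is implicitly a function of x, the chain rule attaches a y' = dy/dx factor whenever we differentiate through y.

Set F(x, y) = (left side) − (right side), so the curve is F = 0. Differentiating each term of F:
  d/dx[x^3] = 3x^2
  d/dx[xy] = x·y' + y
  d/dx[y^5] = 5y^4·y'
  d/dx[-14] = 0

Collecting, the y'-free part is the partial derivative in x and the y' coefficient is the partial derivative in y:
  ∂F/∂x = 3x^2 + y
  ∂F/∂y = x + 5y^4

so d/dx[F(x, y(x))] = ∂F/∂x + (∂F/∂y)·y' = 0. Rearranging,
  dy/dx = -(∂F/∂x)/(∂F/∂y) = -(3x^2 + y)/(x + 5y^4) = (-3x^2 - y)/(x + 5y^4)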